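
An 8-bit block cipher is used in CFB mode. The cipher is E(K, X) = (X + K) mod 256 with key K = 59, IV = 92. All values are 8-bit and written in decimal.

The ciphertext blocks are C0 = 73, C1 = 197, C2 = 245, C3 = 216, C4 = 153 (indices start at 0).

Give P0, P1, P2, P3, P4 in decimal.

P0 = 222, P1 = 65, P2 = 245, P3 = 232, P4 = 138

CFB decryption: P_i = C_i ⊕ E(K, C_{i−1}), with C_{−1} = IV.
P0: E(K, 92) = 151; 73 ⊕ 151 = 222.
P1: E(K, 73) = 132; 197 ⊕ 132 = 65.
P2: E(K, 197) = 0; 245 ⊕ 0 = 245.
P3: E(K, 245) = 48; 216 ⊕ 48 = 232.
P4: E(K, 216) = 19; 153 ⊕ 19 = 138.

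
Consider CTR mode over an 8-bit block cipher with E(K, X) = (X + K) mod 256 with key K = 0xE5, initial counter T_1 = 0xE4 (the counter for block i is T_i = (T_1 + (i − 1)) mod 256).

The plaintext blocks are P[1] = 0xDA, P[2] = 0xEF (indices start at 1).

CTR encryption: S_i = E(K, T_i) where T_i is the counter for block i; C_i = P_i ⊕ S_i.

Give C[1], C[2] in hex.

C[1]: T = 0xE4, S = E(K, T) = 0xC9; 0xDA ⊕ 0xC9 = 0x13.
C[2]: T = 0xE5, S = E(K, T) = 0xCA; 0xEF ⊕ 0xCA = 0x25.

C[1] = 0x13, C[2] = 0x25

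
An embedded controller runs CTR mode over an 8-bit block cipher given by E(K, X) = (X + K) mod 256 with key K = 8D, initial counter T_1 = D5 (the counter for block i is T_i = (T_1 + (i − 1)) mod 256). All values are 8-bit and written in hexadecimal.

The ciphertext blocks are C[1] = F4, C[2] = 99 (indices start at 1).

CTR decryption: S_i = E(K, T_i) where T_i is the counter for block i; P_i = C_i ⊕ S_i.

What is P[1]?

P[1]: T = D5, S = E(K, T) = 62; F4 ⊕ 62 = 96.

P[1] = 96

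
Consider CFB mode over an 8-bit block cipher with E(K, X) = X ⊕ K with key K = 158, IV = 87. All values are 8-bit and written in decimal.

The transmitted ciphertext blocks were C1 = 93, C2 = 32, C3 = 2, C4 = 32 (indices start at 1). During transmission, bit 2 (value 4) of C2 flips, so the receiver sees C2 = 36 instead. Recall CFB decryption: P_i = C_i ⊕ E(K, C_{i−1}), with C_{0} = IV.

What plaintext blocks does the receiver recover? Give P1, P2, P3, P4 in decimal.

P1 = 148, P2 = 231, P3 = 184, P4 = 188

Only C2 changed, to 36. In CFB, a change in C_i flips the same bit in P_i and garbles P_{i+1}. Decrypting the received ciphertext:
P1: E(K, 87) = 201; 93 ⊕ 201 = 148.
P2: E(K, 93) = 195; 36 ⊕ 195 = 231.
P3: E(K, 36) = 186; 2 ⊕ 186 = 184.
P4: E(K, 2) = 156; 32 ⊕ 156 = 188.
Blocks that differ from the original plaintext: P2, P3.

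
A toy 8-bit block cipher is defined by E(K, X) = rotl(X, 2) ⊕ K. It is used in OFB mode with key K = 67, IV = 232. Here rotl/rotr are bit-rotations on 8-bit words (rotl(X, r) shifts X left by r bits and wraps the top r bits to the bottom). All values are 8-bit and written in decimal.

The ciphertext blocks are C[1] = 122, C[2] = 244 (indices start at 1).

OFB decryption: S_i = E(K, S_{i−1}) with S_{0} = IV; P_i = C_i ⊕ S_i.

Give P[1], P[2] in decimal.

P[1] = 154, P[2] = 52

P[1]: S = E(K, 232) = 224; 122 ⊕ 224 = 154.
P[2]: S = E(K, 224) = 192; 244 ⊕ 192 = 52.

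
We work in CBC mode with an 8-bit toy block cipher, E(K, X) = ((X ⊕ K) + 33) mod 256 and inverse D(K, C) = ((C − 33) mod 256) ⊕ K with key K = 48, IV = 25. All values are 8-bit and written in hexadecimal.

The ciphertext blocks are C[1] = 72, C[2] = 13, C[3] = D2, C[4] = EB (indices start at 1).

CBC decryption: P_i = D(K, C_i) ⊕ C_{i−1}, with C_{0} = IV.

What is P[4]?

P[4] = 22

P[4]: D(K, EB) = F0; F0 ⊕ D2 = 22.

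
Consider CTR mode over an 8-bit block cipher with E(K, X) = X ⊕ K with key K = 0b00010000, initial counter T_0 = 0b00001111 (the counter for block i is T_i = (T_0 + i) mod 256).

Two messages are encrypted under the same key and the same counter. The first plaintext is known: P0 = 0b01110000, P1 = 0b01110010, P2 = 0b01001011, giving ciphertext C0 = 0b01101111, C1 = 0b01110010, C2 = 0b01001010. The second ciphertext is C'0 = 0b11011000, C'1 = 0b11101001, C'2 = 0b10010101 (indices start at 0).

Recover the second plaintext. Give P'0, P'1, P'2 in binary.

In CTR with a reused counter, both messages share the same keystream S_i, so C_i ⊕ C'_i = P_i ⊕ P'_i and thus P'_i = P_i ⊕ C_i ⊕ C'_i.
P'0: 0b01110000 ⊕ 0b01101111 ⊕ 0b11011000 = 0b11000111.
P'1: 0b01110010 ⊕ 0b01110010 ⊕ 0b11101001 = 0b11101001.
P'2: 0b01001011 ⊕ 0b01001010 ⊕ 0b10010101 = 0b10010100.

P'0 = 0b11000111, P'1 = 0b11101001, P'2 = 0b10010100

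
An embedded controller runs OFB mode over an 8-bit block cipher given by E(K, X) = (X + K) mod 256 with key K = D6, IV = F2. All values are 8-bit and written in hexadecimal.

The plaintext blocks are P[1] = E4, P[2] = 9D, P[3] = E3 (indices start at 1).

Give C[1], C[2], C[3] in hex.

OFB encryption: S_i = E(K, S_{i−1}) with S_{0} = IV; C_i = P_i ⊕ S_i.
C[1]: S = E(K, F2) = C8; E4 ⊕ C8 = 2C.
C[2]: S = E(K, C8) = 9E; 9D ⊕ 9E = 03.
C[3]: S = E(K, 9E) = 74; E3 ⊕ 74 = 97.

C[1] = 2C, C[2] = 03, C[3] = 97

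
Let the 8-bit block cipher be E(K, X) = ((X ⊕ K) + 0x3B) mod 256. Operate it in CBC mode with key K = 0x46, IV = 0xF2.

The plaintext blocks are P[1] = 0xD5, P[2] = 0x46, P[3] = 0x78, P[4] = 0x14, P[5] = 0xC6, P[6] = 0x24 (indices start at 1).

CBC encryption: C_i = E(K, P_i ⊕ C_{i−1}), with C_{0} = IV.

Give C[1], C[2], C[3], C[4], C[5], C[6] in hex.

C[1]: P[1] ⊕ 0xF2 = 0x27; E(K, 0x27) = 0x9C.
C[2]: P[2] ⊕ 0x9C = 0xDA; E(K, 0xDA) = 0xD7.
C[3]: P[3] ⊕ 0xD7 = 0xAF; E(K, 0xAF) = 0x24.
C[4]: P[4] ⊕ 0x24 = 0x30; E(K, 0x30) = 0xB1.
C[5]: P[5] ⊕ 0xB1 = 0x77; E(K, 0x77) = 0x6C.
C[6]: P[6] ⊕ 0x6C = 0x48; E(K, 0x48) = 0x49.

C[1] = 0x9C, C[2] = 0xD7, C[3] = 0x24, C[4] = 0xB1, C[5] = 0x6C, C[6] = 0x49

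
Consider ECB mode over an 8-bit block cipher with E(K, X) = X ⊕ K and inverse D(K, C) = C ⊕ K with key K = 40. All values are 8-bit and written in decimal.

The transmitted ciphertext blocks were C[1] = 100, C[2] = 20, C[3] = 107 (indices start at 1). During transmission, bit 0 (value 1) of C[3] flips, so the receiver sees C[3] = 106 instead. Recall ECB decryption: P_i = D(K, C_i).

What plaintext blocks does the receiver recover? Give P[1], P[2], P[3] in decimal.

Only C[3] changed, to 106. In ECB, a change in C_i affects only P_i. Decrypting the received ciphertext:
P[1]: D(K, 100) = 76.
P[2]: D(K, 20) = 60.
P[3]: D(K, 106) = 66.
Blocks that differ from the original plaintext: P[3].

P[1] = 76, P[2] = 60, P[3] = 66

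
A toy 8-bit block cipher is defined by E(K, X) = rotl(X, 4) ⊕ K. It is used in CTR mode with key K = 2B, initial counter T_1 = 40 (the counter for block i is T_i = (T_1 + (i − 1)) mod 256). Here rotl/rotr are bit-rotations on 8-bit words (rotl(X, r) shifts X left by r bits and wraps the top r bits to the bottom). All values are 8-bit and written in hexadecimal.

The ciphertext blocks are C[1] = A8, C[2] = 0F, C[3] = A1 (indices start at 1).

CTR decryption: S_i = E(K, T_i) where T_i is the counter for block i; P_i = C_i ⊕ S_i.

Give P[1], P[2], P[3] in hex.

P[1] = 87, P[2] = 30, P[3] = AE

P[1]: T = 40, S = E(K, T) = 2F; A8 ⊕ 2F = 87.
P[2]: T = 41, S = E(K, T) = 3F; 0F ⊕ 3F = 30.
P[3]: T = 42, S = E(K, T) = 0F; A1 ⊕ 0F = AE.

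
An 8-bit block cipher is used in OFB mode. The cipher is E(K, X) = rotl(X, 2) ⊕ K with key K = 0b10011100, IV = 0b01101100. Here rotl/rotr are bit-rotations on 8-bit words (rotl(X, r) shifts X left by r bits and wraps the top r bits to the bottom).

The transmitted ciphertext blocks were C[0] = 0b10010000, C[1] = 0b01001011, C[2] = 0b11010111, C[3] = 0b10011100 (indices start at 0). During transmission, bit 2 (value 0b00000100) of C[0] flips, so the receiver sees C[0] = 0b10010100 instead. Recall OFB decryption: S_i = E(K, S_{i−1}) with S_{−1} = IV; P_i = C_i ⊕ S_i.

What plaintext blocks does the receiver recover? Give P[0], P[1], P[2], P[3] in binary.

P[0] = 0b10111001, P[1] = 0b01100011, P[2] = 0b11101011, P[3] = 0b11110000

Only C[0] changed, to 0b10010100. In OFB, a change in C_i flips the same bit in P_i only; the keystream is unaffected. Decrypting the received ciphertext:
P[0]: S = E(K, 0b01101100) = 0b00101101; 0b10010100 ⊕ 0b00101101 = 0b10111001.
P[1]: S = E(K, 0b00101101) = 0b00101000; 0b01001011 ⊕ 0b00101000 = 0b01100011.
P[2]: S = E(K, 0b00101000) = 0b00111100; 0b11010111 ⊕ 0b00111100 = 0b11101011.
P[3]: S = E(K, 0b00111100) = 0b01101100; 0b10011100 ⊕ 0b01101100 = 0b11110000.
Blocks that differ from the original plaintext: P[0].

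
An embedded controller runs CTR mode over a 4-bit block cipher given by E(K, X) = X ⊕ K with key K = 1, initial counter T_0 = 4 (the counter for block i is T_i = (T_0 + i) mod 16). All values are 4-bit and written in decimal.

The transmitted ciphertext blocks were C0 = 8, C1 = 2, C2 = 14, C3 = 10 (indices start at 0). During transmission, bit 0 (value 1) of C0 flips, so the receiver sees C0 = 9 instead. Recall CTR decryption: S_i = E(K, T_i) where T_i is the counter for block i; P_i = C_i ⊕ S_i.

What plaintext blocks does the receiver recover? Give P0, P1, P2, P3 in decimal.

P0 = 12, P1 = 6, P2 = 9, P3 = 12

Only C0 changed, to 9. In CTR, a change in C_i flips the same bit in P_i only; the keystream is unaffected. Decrypting the received ciphertext:
P0: T = 4, S = E(K, T) = 5; 9 ⊕ 5 = 12.
P1: T = 5, S = E(K, T) = 4; 2 ⊕ 4 = 6.
P2: T = 6, S = E(K, T) = 7; 14 ⊕ 7 = 9.
P3: T = 7, S = E(K, T) = 6; 10 ⊕ 6 = 12.
Blocks that differ from the original plaintext: P0.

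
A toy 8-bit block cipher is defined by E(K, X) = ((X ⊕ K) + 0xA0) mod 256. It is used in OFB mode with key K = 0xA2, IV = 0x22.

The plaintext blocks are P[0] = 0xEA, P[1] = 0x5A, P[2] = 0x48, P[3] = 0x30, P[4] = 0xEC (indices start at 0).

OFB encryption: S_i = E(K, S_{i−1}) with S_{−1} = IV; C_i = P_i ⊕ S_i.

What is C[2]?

C[0]: S = E(K, 0x22) = 0x20; 0xEA ⊕ 0x20 = 0xCA.
C[1]: S = E(K, 0x20) = 0x22; 0x5A ⊕ 0x22 = 0x78.
C[2]: S = E(K, 0x22) = 0x20; 0x48 ⊕ 0x20 = 0x68.

C[2] = 0x68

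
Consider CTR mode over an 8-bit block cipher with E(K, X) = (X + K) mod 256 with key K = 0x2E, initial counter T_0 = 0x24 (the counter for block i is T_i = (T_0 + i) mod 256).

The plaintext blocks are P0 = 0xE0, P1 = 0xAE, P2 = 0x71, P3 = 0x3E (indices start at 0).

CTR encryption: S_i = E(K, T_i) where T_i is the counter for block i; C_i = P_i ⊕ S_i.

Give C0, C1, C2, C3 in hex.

C0 = 0xB2, C1 = 0xFD, C2 = 0x25, C3 = 0x6B

C0: T = 0x24, S = E(K, T) = 0x52; 0xE0 ⊕ 0x52 = 0xB2.
C1: T = 0x25, S = E(K, T) = 0x53; 0xAE ⊕ 0x53 = 0xFD.
C2: T = 0x26, S = E(K, T) = 0x54; 0x71 ⊕ 0x54 = 0x25.
C3: T = 0x27, S = E(K, T) = 0x55; 0x3E ⊕ 0x55 = 0x6B.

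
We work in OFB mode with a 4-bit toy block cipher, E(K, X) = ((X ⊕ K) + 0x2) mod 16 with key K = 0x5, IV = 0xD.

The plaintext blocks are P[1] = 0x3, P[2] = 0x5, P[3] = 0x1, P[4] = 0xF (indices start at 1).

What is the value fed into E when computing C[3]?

0x1

OFB encryption: S_i = E(K, S_{i−1}) with S_{0} = IV; C_i = P_i ⊕ S_i.
C[1]: S = E(K, 0xD) = 0xA; 0x3 ⊕ 0xA = 0x9.
C[2]: S = E(K, 0xA) = 0x1; 0x5 ⊕ 0x1 = 0x4.
C[3]: S = E(K, 0x1) = 0x6; 0x1 ⊕ 0x6 = 0x7.
So the input to E for block [3] is 0x1.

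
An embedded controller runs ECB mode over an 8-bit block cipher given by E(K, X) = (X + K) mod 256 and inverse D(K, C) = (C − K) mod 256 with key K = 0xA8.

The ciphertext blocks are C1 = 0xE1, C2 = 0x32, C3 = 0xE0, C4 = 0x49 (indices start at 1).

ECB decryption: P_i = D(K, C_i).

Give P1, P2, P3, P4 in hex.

P1: D(K, 0xE1) = 0x39.
P2: D(K, 0x32) = 0x8A.
P3: D(K, 0xE0) = 0x38.
P4: D(K, 0x49) = 0xA1.

P1 = 0x39, P2 = 0x8A, P3 = 0x38, P4 = 0xA1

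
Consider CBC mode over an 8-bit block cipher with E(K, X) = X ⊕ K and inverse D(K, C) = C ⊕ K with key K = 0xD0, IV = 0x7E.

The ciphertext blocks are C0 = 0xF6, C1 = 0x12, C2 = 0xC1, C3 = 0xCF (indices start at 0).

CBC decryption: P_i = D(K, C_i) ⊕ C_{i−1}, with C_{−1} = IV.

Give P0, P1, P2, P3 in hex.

P0 = 0x58, P1 = 0x34, P2 = 0x03, P3 = 0xDE

P0: D(K, 0xF6) = 0x26; 0x26 ⊕ 0x7E = 0x58.
P1: D(K, 0x12) = 0xC2; 0xC2 ⊕ 0xF6 = 0x34.
P2: D(K, 0xC1) = 0x11; 0x11 ⊕ 0x12 = 0x03.
P3: D(K, 0xCF) = 0x1F; 0x1F ⊕ 0xC1 = 0xDE.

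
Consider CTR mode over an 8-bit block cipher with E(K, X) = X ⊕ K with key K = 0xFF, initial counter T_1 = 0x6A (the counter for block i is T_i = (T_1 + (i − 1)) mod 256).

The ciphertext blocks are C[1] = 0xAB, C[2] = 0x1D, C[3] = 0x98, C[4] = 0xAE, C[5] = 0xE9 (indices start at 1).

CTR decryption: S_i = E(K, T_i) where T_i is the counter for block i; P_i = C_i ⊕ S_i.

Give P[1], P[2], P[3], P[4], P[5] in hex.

P[1]: T = 0x6A, S = E(K, T) = 0x95; 0xAB ⊕ 0x95 = 0x3E.
P[2]: T = 0x6B, S = E(K, T) = 0x94; 0x1D ⊕ 0x94 = 0x89.
P[3]: T = 0x6C, S = E(K, T) = 0x93; 0x98 ⊕ 0x93 = 0x0B.
P[4]: T = 0x6D, S = E(K, T) = 0x92; 0xAE ⊕ 0x92 = 0x3C.
P[5]: T = 0x6E, S = E(K, T) = 0x91; 0xE9 ⊕ 0x91 = 0x78.

P[1] = 0x3E, P[2] = 0x89, P[3] = 0x0B, P[4] = 0x3C, P[5] = 0x78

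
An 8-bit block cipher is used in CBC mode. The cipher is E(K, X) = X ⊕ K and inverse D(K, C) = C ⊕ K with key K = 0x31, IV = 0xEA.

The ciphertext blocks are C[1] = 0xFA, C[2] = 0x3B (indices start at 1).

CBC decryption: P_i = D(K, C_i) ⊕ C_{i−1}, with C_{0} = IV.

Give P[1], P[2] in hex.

P[1]: D(K, 0xFA) = 0xCB; 0xCB ⊕ 0xEA = 0x21.
P[2]: D(K, 0x3B) = 0x0A; 0x0A ⊕ 0xFA = 0xF0.

P[1] = 0x21, P[2] = 0xF0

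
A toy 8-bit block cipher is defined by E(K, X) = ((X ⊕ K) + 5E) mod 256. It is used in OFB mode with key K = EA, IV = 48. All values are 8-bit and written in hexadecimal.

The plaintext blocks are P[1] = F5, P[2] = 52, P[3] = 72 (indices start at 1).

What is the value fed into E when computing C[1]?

OFB encryption: S_i = E(K, S_{i−1}) with S_{0} = IV; C_i = P_i ⊕ S_i.
C[1]: S = E(K, 48) = 00; F5 ⊕ 00 = F5.
So the input to E for block [1] is 48.

48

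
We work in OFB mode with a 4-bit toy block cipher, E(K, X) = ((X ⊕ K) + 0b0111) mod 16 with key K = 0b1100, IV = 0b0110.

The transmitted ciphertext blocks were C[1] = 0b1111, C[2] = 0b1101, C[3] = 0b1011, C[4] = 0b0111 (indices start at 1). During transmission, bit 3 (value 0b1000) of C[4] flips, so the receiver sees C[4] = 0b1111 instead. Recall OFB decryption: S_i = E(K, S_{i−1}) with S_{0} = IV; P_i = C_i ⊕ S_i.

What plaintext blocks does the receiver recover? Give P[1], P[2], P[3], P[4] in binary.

Only C[4] changed, to 0b1111. In OFB, a change in C_i flips the same bit in P_i only; the keystream is unaffected. Decrypting the received ciphertext:
P[1]: S = E(K, 0b0110) = 0b0001; 0b1111 ⊕ 0b0001 = 0b1110.
P[2]: S = E(K, 0b0001) = 0b0100; 0b1101 ⊕ 0b0100 = 0b1001.
P[3]: S = E(K, 0b0100) = 0b1111; 0b1011 ⊕ 0b1111 = 0b0100.
P[4]: S = E(K, 0b1111) = 0b1010; 0b1111 ⊕ 0b1010 = 0b0101.
Blocks that differ from the original plaintext: P[4].

P[1] = 0b1110, P[2] = 0b1001, P[3] = 0b0100, P[4] = 0b0101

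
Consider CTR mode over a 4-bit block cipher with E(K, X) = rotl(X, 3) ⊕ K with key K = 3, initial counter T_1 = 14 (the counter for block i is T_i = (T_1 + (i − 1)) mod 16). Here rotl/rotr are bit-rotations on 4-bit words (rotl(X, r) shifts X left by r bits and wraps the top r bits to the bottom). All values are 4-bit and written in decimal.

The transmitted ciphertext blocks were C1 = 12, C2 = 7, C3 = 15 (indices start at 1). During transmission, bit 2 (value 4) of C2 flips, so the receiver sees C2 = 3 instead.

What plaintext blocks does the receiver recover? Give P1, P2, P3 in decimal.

CTR decryption: S_i = E(K, T_i) where T_i is the counter for block i; P_i = C_i ⊕ S_i.
Only C2 changed, to 3. In CTR, a change in C_i flips the same bit in P_i only; the keystream is unaffected. Decrypting the received ciphertext:
P1: T = 14, S = E(K, T) = 4; 12 ⊕ 4 = 8.
P2: T = 15, S = E(K, T) = 12; 3 ⊕ 12 = 15.
P3: T = 0, S = E(K, T) = 3; 15 ⊕ 3 = 12.
Blocks that differ from the original plaintext: P2.

P1 = 8, P2 = 15, P3 = 12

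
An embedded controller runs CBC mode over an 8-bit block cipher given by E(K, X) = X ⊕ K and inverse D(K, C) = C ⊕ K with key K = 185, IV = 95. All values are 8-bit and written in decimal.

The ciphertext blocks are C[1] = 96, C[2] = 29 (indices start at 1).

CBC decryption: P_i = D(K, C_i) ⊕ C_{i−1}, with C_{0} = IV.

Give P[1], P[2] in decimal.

P[1] = 134, P[2] = 196

P[1]: D(K, 96) = 217; 217 ⊕ 95 = 134.
P[2]: D(K, 29) = 164; 164 ⊕ 96 = 196.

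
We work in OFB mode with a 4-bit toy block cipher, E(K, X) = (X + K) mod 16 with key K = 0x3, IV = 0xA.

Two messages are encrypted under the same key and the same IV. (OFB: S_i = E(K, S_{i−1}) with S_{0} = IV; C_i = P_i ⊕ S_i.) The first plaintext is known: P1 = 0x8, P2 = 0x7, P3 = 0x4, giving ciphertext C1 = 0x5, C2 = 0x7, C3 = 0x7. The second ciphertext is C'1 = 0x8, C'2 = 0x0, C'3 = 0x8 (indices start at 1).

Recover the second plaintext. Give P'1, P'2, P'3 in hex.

P'1 = 0x5, P'2 = 0x0, P'3 = 0xB

In OFB with a reused IV, both messages share the same keystream S_i, so C_i ⊕ C'_i = P_i ⊕ P'_i and thus P'_i = P_i ⊕ C_i ⊕ C'_i.
P'1: 0x8 ⊕ 0x5 ⊕ 0x8 = 0x5.
P'2: 0x7 ⊕ 0x7 ⊕ 0x0 = 0x0.
P'3: 0x4 ⊕ 0x7 ⊕ 0x8 = 0xB.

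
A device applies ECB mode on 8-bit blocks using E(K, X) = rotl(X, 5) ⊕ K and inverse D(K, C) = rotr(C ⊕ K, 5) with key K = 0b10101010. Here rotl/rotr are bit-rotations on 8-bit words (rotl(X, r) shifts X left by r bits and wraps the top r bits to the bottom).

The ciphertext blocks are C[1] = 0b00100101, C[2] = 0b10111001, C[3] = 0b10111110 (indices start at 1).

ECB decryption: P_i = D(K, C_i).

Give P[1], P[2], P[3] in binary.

P[1] = 0b01111100, P[2] = 0b10011000, P[3] = 0b10100000

P[1]: D(K, 0b00100101) = 0b01111100.
P[2]: D(K, 0b10111001) = 0b10011000.
P[3]: D(K, 0b10111110) = 0b10100000.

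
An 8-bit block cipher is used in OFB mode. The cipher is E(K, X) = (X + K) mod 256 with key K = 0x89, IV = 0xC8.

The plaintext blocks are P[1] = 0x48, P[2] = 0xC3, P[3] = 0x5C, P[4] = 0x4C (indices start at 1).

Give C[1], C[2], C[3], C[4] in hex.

C[1] = 0x19, C[2] = 0x19, C[3] = 0x3F, C[4] = 0xA0

OFB encryption: S_i = E(K, S_{i−1}) with S_{0} = IV; C_i = P_i ⊕ S_i.
C[1]: S = E(K, 0xC8) = 0x51; 0x48 ⊕ 0x51 = 0x19.
C[2]: S = E(K, 0x51) = 0xDA; 0xC3 ⊕ 0xDA = 0x19.
C[3]: S = E(K, 0xDA) = 0x63; 0x5C ⊕ 0x63 = 0x3F.
C[4]: S = E(K, 0x63) = 0xEC; 0x4C ⊕ 0xEC = 0xA0.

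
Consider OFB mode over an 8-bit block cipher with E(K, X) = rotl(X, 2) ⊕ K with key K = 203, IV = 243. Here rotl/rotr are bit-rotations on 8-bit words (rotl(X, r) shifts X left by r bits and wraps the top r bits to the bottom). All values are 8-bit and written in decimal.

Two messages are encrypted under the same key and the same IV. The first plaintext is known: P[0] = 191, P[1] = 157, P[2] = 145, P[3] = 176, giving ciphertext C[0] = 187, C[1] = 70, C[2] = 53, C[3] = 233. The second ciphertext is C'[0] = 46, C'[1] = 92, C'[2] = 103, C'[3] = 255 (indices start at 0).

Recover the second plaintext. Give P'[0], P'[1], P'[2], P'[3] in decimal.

In OFB with a reused IV, both messages share the same keystream S_i, so C_i ⊕ C'_i = P_i ⊕ P'_i and thus P'_i = P_i ⊕ C_i ⊕ C'_i.
P'[0]: 191 ⊕ 187 ⊕ 46 = 42.
P'[1]: 157 ⊕ 70 ⊕ 92 = 135.
P'[2]: 145 ⊕ 53 ⊕ 103 = 195.
P'[3]: 176 ⊕ 233 ⊕ 255 = 166.

P'[0] = 42, P'[1] = 135, P'[2] = 195, P'[3] = 166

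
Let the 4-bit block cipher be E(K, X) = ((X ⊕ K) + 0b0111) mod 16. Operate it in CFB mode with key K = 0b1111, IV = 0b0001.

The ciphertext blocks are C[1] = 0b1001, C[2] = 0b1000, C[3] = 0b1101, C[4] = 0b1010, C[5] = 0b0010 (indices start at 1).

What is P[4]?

P[4] = 0b0011

CFB decryption: P_i = C_i ⊕ E(K, C_{i−1}), with C_{0} = IV.
P[4]: E(K, 0b1101) = 0b1001; 0b1010 ⊕ 0b1001 = 0b0011.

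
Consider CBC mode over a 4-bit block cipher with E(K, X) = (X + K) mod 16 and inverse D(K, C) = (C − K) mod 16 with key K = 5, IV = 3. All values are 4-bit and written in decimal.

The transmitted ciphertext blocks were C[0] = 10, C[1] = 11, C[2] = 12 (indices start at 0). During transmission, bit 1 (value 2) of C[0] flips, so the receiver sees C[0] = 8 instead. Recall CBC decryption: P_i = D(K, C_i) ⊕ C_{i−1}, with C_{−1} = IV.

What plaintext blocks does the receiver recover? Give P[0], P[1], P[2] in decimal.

P[0] = 0, P[1] = 14, P[2] = 12

Only C[0] changed, to 8. In CBC, a change in C_i garbles P_i and flips the same bit in P_{i+1}. Decrypting the received ciphertext:
P[0]: D(K, 8) = 3; 3 ⊕ 3 = 0.
P[1]: D(K, 11) = 6; 6 ⊕ 8 = 14.
P[2]: D(K, 12) = 7; 7 ⊕ 11 = 12.
Blocks that differ from the original plaintext: P[0], P[1].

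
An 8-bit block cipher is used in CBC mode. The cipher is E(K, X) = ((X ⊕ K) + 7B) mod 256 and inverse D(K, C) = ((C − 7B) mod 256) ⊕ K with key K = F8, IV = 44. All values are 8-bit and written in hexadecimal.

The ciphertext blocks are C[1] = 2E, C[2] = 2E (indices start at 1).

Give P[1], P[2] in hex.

CBC decryption: P_i = D(K, C_i) ⊕ C_{i−1}, with C_{0} = IV.
P[1]: D(K, 2E) = 4B; 4B ⊕ 44 = 0F.
P[2]: D(K, 2E) = 4B; 4B ⊕ 2E = 65.

P[1] = 0F, P[2] = 65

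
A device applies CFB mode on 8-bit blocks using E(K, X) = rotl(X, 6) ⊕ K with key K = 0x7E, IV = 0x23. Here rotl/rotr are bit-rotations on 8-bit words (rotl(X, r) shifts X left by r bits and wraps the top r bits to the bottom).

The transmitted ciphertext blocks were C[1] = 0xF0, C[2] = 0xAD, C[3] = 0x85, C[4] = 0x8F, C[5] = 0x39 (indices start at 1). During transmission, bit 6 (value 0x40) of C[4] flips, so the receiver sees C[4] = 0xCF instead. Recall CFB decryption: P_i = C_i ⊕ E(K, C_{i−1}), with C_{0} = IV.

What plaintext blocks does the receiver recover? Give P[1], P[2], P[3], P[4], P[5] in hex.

Only C[4] changed, to 0xCF. In CFB, a change in C_i flips the same bit in P_i and garbles P_{i+1}. Decrypting the received ciphertext:
P[1]: E(K, 0x23) = 0xB6; 0xF0 ⊕ 0xB6 = 0x46.
P[2]: E(K, 0xF0) = 0x42; 0xAD ⊕ 0x42 = 0xEF.
P[3]: E(K, 0xAD) = 0x15; 0x85 ⊕ 0x15 = 0x90.
P[4]: E(K, 0x85) = 0x1F; 0xCF ⊕ 0x1F = 0xD0.
P[5]: E(K, 0xCF) = 0x8D; 0x39 ⊕ 0x8D = 0xB4.
Blocks that differ from the original plaintext: P[4], P[5].

P[1] = 0x46, P[2] = 0xEF, P[3] = 0x90, P[4] = 0xD0, P[5] = 0xB4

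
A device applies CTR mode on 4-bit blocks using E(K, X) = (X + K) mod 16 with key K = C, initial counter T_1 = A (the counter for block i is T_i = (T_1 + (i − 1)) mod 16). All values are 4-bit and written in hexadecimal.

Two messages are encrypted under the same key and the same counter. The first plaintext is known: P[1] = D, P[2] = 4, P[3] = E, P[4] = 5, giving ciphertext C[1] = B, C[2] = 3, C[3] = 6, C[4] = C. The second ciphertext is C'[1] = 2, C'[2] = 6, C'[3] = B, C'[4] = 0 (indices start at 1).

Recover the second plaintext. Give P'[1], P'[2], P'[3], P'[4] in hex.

In CTR with a reused counter, both messages share the same keystream S_i, so C_i ⊕ C'_i = P_i ⊕ P'_i and thus P'_i = P_i ⊕ C_i ⊕ C'_i.
P'[1]: D ⊕ B ⊕ 2 = 4.
P'[2]: 4 ⊕ 3 ⊕ 6 = 1.
P'[3]: E ⊕ 6 ⊕ B = 3.
P'[4]: 5 ⊕ C ⊕ 0 = 9.

P'[1] = 4, P'[2] = 1, P'[3] = 3, P'[4] = 9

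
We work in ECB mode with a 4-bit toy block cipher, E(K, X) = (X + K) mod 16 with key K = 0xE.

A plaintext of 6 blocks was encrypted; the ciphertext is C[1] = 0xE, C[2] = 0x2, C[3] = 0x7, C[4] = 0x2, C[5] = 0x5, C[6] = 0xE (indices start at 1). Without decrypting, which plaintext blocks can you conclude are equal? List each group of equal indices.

P[1] = P[6]; P[2] = P[4]

ECB encrypts each block independently with the same key, so equal ciphertext blocks imply equal plaintext blocks.
C[1] = C[6] = 0xE, so P[1] = P[6].
C[2] = C[4] = 0x2, so P[2] = P[4].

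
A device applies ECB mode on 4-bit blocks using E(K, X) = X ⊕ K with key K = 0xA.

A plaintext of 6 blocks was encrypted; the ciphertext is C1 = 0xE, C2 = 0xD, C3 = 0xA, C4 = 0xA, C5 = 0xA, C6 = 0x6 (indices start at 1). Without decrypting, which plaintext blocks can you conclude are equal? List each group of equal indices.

ECB encrypts each block independently with the same key, so equal ciphertext blocks imply equal plaintext blocks.
C3 = C4 = C5 = 0xA, so P3 = P4 = P5.

P3 = P4 = P5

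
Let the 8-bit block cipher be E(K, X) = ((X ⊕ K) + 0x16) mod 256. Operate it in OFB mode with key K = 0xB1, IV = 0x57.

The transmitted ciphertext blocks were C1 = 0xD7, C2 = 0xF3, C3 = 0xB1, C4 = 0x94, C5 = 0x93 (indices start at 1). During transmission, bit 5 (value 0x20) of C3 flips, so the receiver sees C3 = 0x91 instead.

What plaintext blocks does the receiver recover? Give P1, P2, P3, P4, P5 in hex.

OFB decryption: S_i = E(K, S_{i−1}) with S_{0} = IV; P_i = C_i ⊕ S_i.
Only C3 changed, to 0x91. In OFB, a change in C_i flips the same bit in P_i only; the keystream is unaffected. Decrypting the received ciphertext:
P1: S = E(K, 0x57) = 0xFC; 0xD7 ⊕ 0xFC = 0x2B.
P2: S = E(K, 0xFC) = 0x63; 0xF3 ⊕ 0x63 = 0x90.
P3: S = E(K, 0x63) = 0xE8; 0x91 ⊕ 0xE8 = 0x79.
P4: S = E(K, 0xE8) = 0x6F; 0x94 ⊕ 0x6F = 0xFB.
P5: S = E(K, 0x6F) = 0xF4; 0x93 ⊕ 0xF4 = 0x67.
Blocks that differ from the original plaintext: P3.

P1 = 0x2B, P2 = 0x90, P3 = 0x79, P4 = 0xFB, P5 = 0x67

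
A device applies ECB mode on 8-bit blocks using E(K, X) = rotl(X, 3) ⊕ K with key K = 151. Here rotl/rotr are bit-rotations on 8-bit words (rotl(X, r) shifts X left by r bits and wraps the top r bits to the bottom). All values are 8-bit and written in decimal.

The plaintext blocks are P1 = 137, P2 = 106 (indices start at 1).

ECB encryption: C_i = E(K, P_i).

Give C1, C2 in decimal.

C1 = 219, C2 = 196

C1: E(K, 137) = 219.
C2: E(K, 106) = 196.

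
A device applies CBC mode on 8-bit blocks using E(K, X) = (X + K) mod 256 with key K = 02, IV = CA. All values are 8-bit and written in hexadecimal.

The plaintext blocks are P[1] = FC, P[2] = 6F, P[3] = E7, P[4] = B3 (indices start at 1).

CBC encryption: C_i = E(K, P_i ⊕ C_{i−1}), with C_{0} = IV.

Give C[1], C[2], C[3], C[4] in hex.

C[1] = 38, C[2] = 59, C[3] = C0, C[4] = 75

C[1]: P[1] ⊕ CA = 36; E(K, 36) = 38.
C[2]: P[2] ⊕ 38 = 57; E(K, 57) = 59.
C[3]: P[3] ⊕ 59 = BE; E(K, BE) = C0.
C[4]: P[4] ⊕ C0 = 73; E(K, 73) = 75.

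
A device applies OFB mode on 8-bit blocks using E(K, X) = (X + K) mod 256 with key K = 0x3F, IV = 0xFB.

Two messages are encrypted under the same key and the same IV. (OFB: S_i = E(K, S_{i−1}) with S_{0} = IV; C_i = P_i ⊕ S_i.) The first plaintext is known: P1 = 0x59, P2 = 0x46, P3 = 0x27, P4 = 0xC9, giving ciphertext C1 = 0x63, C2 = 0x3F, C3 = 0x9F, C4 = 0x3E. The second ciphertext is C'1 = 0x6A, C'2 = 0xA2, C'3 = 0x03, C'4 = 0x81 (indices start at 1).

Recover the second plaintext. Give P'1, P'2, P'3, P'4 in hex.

In OFB with a reused IV, both messages share the same keystream S_i, so C_i ⊕ C'_i = P_i ⊕ P'_i and thus P'_i = P_i ⊕ C_i ⊕ C'_i.
P'1: 0x59 ⊕ 0x63 ⊕ 0x6A = 0x50.
P'2: 0x46 ⊕ 0x3F ⊕ 0xA2 = 0xDB.
P'3: 0x27 ⊕ 0x9F ⊕ 0x03 = 0xBB.
P'4: 0xC9 ⊕ 0x3E ⊕ 0x81 = 0x76.

P'1 = 0x50, P'2 = 0xDB, P'3 = 0xBB, P'4 = 0x76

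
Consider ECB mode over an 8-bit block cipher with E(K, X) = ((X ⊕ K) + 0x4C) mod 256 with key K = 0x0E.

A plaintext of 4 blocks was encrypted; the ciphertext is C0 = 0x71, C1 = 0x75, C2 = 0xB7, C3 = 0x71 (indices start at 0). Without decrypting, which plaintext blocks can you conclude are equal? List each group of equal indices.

ECB encrypts each block independently with the same key, so equal ciphertext blocks imply equal plaintext blocks.
C0 = C3 = 0x71, so P0 = P3.

P0 = P3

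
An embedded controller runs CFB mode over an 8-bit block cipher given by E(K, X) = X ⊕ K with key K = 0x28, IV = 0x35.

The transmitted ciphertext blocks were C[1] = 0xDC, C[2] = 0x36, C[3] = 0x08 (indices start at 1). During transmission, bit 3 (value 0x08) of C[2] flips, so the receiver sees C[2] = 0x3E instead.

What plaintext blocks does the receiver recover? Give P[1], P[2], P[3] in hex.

P[1] = 0xC1, P[2] = 0xCA, P[3] = 0x1E

CFB decryption: P_i = C_i ⊕ E(K, C_{i−1}), with C_{0} = IV.
Only C[2] changed, to 0x3E. In CFB, a change in C_i flips the same bit in P_i and garbles P_{i+1}. Decrypting the received ciphertext:
P[1]: E(K, 0x35) = 0x1D; 0xDC ⊕ 0x1D = 0xC1.
P[2]: E(K, 0xDC) = 0xF4; 0x3E ⊕ 0xF4 = 0xCA.
P[3]: E(K, 0x3E) = 0x16; 0x08 ⊕ 0x16 = 0x1E.
Blocks that differ from the original plaintext: P[2], P[3].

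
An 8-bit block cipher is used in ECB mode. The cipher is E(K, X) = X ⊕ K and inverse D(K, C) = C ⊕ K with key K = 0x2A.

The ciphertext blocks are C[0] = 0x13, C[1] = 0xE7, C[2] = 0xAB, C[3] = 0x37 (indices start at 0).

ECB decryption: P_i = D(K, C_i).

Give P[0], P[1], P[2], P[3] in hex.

P[0] = 0x39, P[1] = 0xCD, P[2] = 0x81, P[3] = 0x1D

P[0]: D(K, 0x13) = 0x39.
P[1]: D(K, 0xE7) = 0xCD.
P[2]: D(K, 0xAB) = 0x81.
P[3]: D(K, 0x37) = 0x1D.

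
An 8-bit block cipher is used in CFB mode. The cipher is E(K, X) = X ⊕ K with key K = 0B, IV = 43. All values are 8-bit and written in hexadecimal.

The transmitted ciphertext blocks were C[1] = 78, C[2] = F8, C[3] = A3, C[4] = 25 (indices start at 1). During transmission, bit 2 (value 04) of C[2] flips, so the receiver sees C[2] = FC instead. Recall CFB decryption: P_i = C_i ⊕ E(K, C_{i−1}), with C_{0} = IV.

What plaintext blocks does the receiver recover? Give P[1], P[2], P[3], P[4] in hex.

P[1] = 30, P[2] = 8F, P[3] = 54, P[4] = 8D

Only C[2] changed, to FC. In CFB, a change in C_i flips the same bit in P_i and garbles P_{i+1}. Decrypting the received ciphertext:
P[1]: E(K, 43) = 48; 78 ⊕ 48 = 30.
P[2]: E(K, 78) = 73; FC ⊕ 73 = 8F.
P[3]: E(K, FC) = F7; A3 ⊕ F7 = 54.
P[4]: E(K, A3) = A8; 25 ⊕ A8 = 8D.
Blocks that differ from the original plaintext: P[2], P[3].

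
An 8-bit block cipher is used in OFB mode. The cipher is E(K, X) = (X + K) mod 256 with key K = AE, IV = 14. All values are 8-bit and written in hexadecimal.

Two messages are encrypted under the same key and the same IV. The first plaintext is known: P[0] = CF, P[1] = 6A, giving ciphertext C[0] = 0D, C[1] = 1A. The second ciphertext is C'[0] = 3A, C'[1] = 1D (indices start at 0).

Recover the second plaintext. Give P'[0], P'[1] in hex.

P'[0] = F8, P'[1] = 6D

In OFB with a reused IV, both messages share the same keystream S_i, so C_i ⊕ C'_i = P_i ⊕ P'_i and thus P'_i = P_i ⊕ C_i ⊕ C'_i.
P'[0]: CF ⊕ 0D ⊕ 3A = F8.
P'[1]: 6A ⊕ 1A ⊕ 1D = 6D.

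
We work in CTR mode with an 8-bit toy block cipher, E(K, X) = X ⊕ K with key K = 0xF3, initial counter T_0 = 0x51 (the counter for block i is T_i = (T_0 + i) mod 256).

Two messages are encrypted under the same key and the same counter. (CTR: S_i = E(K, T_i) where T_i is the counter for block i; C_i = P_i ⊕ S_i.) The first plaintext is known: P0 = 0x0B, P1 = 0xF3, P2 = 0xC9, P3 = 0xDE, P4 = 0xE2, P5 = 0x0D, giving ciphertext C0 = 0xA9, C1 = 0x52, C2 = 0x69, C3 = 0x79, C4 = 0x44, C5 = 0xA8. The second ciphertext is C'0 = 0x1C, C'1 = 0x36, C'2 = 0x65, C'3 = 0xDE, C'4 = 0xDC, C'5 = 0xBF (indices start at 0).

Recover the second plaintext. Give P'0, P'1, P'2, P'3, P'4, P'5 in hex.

P'0 = 0xBE, P'1 = 0x97, P'2 = 0xC5, P'3 = 0x79, P'4 = 0x7A, P'5 = 0x1A

In CTR with a reused counter, both messages share the same keystream S_i, so C_i ⊕ C'_i = P_i ⊕ P'_i and thus P'_i = P_i ⊕ C_i ⊕ C'_i.
P'0: 0x0B ⊕ 0xA9 ⊕ 0x1C = 0xBE.
P'1: 0xF3 ⊕ 0x52 ⊕ 0x36 = 0x97.
P'2: 0xC9 ⊕ 0x69 ⊕ 0x65 = 0xC5.
P'3: 0xDE ⊕ 0x79 ⊕ 0xDE = 0x79.
P'4: 0xE2 ⊕ 0x44 ⊕ 0xDC = 0x7A.
P'5: 0x0D ⊕ 0xA8 ⊕ 0xBF = 0x1A.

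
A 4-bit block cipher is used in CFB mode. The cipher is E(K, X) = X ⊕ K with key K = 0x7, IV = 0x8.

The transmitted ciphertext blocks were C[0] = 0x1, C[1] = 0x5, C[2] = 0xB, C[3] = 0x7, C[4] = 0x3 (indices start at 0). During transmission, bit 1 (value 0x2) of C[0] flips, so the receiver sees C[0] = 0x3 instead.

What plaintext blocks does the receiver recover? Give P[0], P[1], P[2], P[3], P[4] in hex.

P[0] = 0xC, P[1] = 0x1, P[2] = 0x9, P[3] = 0xB, P[4] = 0x3

CFB decryption: P_i = C_i ⊕ E(K, C_{i−1}), with C_{−1} = IV.
Only C[0] changed, to 0x3. In CFB, a change in C_i flips the same bit in P_i and garbles P_{i+1}. Decrypting the received ciphertext:
P[0]: E(K, 0x8) = 0xF; 0x3 ⊕ 0xF = 0xC.
P[1]: E(K, 0x3) = 0x4; 0x5 ⊕ 0x4 = 0x1.
P[2]: E(K, 0x5) = 0x2; 0xB ⊕ 0x2 = 0x9.
P[3]: E(K, 0xB) = 0xC; 0x7 ⊕ 0xC = 0xB.
P[4]: E(K, 0x7) = 0x0; 0x3 ⊕ 0x0 = 0x3.
Blocks that differ from the original plaintext: P[0], P[1].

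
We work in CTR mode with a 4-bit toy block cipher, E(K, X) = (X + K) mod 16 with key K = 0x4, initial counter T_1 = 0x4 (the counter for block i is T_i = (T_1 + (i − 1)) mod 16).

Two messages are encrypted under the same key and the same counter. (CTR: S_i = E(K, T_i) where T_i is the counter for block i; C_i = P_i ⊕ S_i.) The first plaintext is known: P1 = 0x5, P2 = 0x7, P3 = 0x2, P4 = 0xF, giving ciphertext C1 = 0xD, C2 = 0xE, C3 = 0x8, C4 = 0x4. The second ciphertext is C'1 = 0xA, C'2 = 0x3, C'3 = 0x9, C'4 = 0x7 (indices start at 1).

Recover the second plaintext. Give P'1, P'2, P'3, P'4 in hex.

P'1 = 0x2, P'2 = 0xA, P'3 = 0x3, P'4 = 0xC

In CTR with a reused counter, both messages share the same keystream S_i, so C_i ⊕ C'_i = P_i ⊕ P'_i and thus P'_i = P_i ⊕ C_i ⊕ C'_i.
P'1: 0x5 ⊕ 0xD ⊕ 0xA = 0x2.
P'2: 0x7 ⊕ 0xE ⊕ 0x3 = 0xA.
P'3: 0x2 ⊕ 0x8 ⊕ 0x9 = 0x3.
P'4: 0xF ⊕ 0x4 ⊕ 0x7 = 0xC.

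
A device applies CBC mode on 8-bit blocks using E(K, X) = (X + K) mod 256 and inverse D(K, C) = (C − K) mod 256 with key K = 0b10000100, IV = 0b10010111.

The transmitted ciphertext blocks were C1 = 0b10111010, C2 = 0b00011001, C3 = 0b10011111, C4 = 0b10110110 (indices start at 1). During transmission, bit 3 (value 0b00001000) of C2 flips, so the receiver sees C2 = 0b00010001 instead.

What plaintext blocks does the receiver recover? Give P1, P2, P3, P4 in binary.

P1 = 0b10100001, P2 = 0b00110111, P3 = 0b00001010, P4 = 0b10101101

CBC decryption: P_i = D(K, C_i) ⊕ C_{i−1}, with C_{0} = IV.
Only C2 changed, to 0b00010001. In CBC, a change in C_i garbles P_i and flips the same bit in P_{i+1}. Decrypting the received ciphertext:
P1: D(K, 0b10111010) = 0b00110110; 0b00110110 ⊕ 0b10010111 = 0b10100001.
P2: D(K, 0b00010001) = 0b10001101; 0b10001101 ⊕ 0b10111010 = 0b00110111.
P3: D(K, 0b10011111) = 0b00011011; 0b00011011 ⊕ 0b00010001 = 0b00001010.
P4: D(K, 0b10110110) = 0b00110010; 0b00110010 ⊕ 0b10011111 = 0b10101101.
Blocks that differ from the original plaintext: P2, P3.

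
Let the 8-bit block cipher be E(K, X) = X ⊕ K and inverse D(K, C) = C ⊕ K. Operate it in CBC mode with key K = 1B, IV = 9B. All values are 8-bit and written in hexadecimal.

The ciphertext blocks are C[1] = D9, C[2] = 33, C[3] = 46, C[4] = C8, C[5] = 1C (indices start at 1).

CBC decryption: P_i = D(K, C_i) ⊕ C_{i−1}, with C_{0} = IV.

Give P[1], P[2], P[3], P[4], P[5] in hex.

P[1] = 59, P[2] = F1, P[3] = 6E, P[4] = 95, P[5] = CF

P[1]: D(K, D9) = C2; C2 ⊕ 9B = 59.
P[2]: D(K, 33) = 28; 28 ⊕ D9 = F1.
P[3]: D(K, 46) = 5D; 5D ⊕ 33 = 6E.
P[4]: D(K, C8) = D3; D3 ⊕ 46 = 95.
P[5]: D(K, 1C) = 07; 07 ⊕ C8 = CF.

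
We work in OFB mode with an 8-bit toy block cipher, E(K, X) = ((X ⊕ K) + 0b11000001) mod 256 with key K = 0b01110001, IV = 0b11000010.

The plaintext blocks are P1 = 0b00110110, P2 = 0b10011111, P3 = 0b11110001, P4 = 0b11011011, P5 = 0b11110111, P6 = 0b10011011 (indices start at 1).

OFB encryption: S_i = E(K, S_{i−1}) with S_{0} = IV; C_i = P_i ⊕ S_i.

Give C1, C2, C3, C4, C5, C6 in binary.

C1 = 0b01000010, C2 = 0b01011001, C3 = 0b10001001, C4 = 0b00010001, C5 = 0b10001011, C6 = 0b01010101

C1: S = E(K, 0b11000010) = 0b01110100; 0b00110110 ⊕ 0b01110100 = 0b01000010.
C2: S = E(K, 0b01110100) = 0b11000110; 0b10011111 ⊕ 0b11000110 = 0b01011001.
C3: S = E(K, 0b11000110) = 0b01111000; 0b11110001 ⊕ 0b01111000 = 0b10001001.
C4: S = E(K, 0b01111000) = 0b11001010; 0b11011011 ⊕ 0b11001010 = 0b00010001.
C5: S = E(K, 0b11001010) = 0b01111100; 0b11110111 ⊕ 0b01111100 = 0b10001011.
C6: S = E(K, 0b01111100) = 0b11001110; 0b10011011 ⊕ 0b11001110 = 0b01010101.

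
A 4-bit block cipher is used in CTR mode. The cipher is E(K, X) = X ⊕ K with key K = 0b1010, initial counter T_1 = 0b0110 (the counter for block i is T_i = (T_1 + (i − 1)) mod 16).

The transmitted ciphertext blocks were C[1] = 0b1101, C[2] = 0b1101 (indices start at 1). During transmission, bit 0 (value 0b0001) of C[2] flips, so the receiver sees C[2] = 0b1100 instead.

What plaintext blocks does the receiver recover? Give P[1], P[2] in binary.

P[1] = 0b0001, P[2] = 0b0001

CTR decryption: S_i = E(K, T_i) where T_i is the counter for block i; P_i = C_i ⊕ S_i.
Only C[2] changed, to 0b1100. In CTR, a change in C_i flips the same bit in P_i only; the keystream is unaffected. Decrypting the received ciphertext:
P[1]: T = 0b0110, S = E(K, T) = 0b1100; 0b1101 ⊕ 0b1100 = 0b0001.
P[2]: T = 0b0111, S = E(K, T) = 0b1101; 0b1100 ⊕ 0b1101 = 0b0001.
Blocks that differ from the original plaintext: P[2].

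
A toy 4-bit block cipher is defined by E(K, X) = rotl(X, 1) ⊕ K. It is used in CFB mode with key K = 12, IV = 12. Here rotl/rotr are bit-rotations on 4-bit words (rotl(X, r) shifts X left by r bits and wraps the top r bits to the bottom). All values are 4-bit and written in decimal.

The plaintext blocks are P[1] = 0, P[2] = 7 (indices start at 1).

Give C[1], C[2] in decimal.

C[1] = 5, C[2] = 1

CFB encryption: C_i = P_i ⊕ E(K, C_{i−1}), with C_{0} = IV.
C[1]: E(K, 12) = 5; 0 ⊕ 5 = 5.
C[2]: E(K, 5) = 6; 7 ⊕ 6 = 1.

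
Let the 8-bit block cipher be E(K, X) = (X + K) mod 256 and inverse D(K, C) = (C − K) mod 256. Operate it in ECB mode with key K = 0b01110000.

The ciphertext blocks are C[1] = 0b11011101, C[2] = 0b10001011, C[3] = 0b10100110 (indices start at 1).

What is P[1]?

P[1] = 0b01101101

ECB decryption: P_i = D(K, C_i).
P[1]: D(K, 0b11011101) = 0b01101101.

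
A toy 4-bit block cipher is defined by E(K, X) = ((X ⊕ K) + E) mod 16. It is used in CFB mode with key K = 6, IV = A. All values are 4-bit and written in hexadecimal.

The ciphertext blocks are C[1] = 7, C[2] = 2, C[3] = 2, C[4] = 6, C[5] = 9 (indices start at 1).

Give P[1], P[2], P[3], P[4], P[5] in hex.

P[1] = D, P[2] = D, P[3] = 0, P[4] = 4, P[5] = 7

CFB decryption: P_i = C_i ⊕ E(K, C_{i−1}), with C_{0} = IV.
P[1]: E(K, A) = A; 7 ⊕ A = D.
P[2]: E(K, 7) = F; 2 ⊕ F = D.
P[3]: E(K, 2) = 2; 2 ⊕ 2 = 0.
P[4]: E(K, 2) = 2; 6 ⊕ 2 = 4.
P[5]: E(K, 6) = E; 9 ⊕ E = 7.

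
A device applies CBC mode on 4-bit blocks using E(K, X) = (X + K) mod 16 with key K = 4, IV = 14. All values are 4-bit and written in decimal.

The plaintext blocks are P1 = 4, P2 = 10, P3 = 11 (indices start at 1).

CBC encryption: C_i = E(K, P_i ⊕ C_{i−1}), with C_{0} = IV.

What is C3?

C3 = 7

C1: P1 ⊕ 14 = 10; E(K, 10) = 14.
C2: P2 ⊕ 14 = 4; E(K, 4) = 8.
C3: P3 ⊕ 8 = 3; E(K, 3) = 7.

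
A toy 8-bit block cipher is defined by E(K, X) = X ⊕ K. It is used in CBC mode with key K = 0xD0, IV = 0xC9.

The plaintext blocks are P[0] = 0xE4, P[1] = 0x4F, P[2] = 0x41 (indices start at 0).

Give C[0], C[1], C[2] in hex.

C[0] = 0xFD, C[1] = 0x62, C[2] = 0xF3

CBC encryption: C_i = E(K, P_i ⊕ C_{i−1}), with C_{−1} = IV.
C[0]: P[0] ⊕ 0xC9 = 0x2D; E(K, 0x2D) = 0xFD.
C[1]: P[1] ⊕ 0xFD = 0xB2; E(K, 0xB2) = 0x62.
C[2]: P[2] ⊕ 0x62 = 0x23; E(K, 0x23) = 0xF3.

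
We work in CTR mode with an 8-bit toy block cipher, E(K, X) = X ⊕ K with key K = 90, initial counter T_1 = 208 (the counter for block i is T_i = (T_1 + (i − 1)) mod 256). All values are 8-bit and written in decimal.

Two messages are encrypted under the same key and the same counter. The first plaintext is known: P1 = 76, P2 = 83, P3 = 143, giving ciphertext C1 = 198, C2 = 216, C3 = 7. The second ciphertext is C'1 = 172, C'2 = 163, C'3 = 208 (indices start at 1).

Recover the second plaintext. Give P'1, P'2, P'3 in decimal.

P'1 = 38, P'2 = 40, P'3 = 88

In CTR with a reused counter, both messages share the same keystream S_i, so C_i ⊕ C'_i = P_i ⊕ P'_i and thus P'_i = P_i ⊕ C_i ⊕ C'_i.
P'1: 76 ⊕ 198 ⊕ 172 = 38.
P'2: 83 ⊕ 216 ⊕ 163 = 40.
P'3: 143 ⊕ 7 ⊕ 208 = 88.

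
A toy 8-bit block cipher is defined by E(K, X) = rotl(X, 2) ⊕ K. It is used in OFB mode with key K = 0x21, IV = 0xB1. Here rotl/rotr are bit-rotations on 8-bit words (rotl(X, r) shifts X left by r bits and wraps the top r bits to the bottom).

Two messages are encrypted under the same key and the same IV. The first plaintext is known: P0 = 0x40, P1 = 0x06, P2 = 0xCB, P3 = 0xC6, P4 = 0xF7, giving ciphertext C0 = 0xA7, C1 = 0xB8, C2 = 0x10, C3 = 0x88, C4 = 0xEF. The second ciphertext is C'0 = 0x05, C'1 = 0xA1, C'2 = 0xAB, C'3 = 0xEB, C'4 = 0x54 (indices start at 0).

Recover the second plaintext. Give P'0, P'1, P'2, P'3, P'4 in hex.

P'0 = 0xE2, P'1 = 0x1F, P'2 = 0x70, P'3 = 0xA5, P'4 = 0x4C

In OFB with a reused IV, both messages share the same keystream S_i, so C_i ⊕ C'_i = P_i ⊕ P'_i and thus P'_i = P_i ⊕ C_i ⊕ C'_i.
P'0: 0x40 ⊕ 0xA7 ⊕ 0x05 = 0xE2.
P'1: 0x06 ⊕ 0xB8 ⊕ 0xA1 = 0x1F.
P'2: 0xCB ⊕ 0x10 ⊕ 0xAB = 0x70.
P'3: 0xC6 ⊕ 0x88 ⊕ 0xEB = 0xA5.
P'4: 0xF7 ⊕ 0xEF ⊕ 0x54 = 0x4C.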